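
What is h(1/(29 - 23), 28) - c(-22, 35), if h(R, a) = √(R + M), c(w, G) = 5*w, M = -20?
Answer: 110 + I*√714/6 ≈ 110.0 + 4.4535*I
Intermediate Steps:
h(R, a) = √(-20 + R) (h(R, a) = √(R - 20) = √(-20 + R))
h(1/(29 - 23), 28) - c(-22, 35) = √(-20 + 1/(29 - 23)) - 5*(-22) = √(-20 + 1/6) - 1*(-110) = √(-20 + ⅙) + 110 = √(-119/6) + 110 = I*√714/6 + 110 = 110 + I*√714/6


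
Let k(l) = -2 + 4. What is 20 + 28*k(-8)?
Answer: 76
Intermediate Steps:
k(l) = 2
20 + 28*k(-8) = 20 + 28*2 = 20 + 56 = 76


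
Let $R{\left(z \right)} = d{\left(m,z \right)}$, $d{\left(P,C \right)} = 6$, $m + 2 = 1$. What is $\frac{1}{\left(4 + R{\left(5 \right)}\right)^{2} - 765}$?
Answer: $- \frac{1}{665} \approx -0.0015038$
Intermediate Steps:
$m = -1$ ($m = -2 + 1 = -1$)
$R{\left(z \right)} = 6$
$\frac{1}{\left(4 + R{\left(5 \right)}\right)^{2} - 765} = \frac{1}{\left(4 + 6\right)^{2} - 765} = \frac{1}{10^{2} - 765} = \frac{1}{100 - 765} = \frac{1}{-665} = - \frac{1}{665}$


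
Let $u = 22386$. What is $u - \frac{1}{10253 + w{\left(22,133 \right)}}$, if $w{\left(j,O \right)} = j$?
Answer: $\frac{230016149}{10275} \approx 22386.0$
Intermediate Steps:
$u - \frac{1}{10253 + w{\left(22,133 \right)}} = 22386 - \frac{1}{10253 + 22} = 22386 - \frac{1}{10275} = \frac{230016149}{10275}$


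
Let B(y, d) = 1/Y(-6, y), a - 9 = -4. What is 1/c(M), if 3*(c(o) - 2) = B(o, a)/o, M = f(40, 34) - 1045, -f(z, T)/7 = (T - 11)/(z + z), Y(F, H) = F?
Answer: 753849/1507738 ≈ 0.49999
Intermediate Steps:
f(z, T) = -7*(-11 + T)/(2*z) (f(z, T) = -7*(T - 11)/(z + z) = -7*(-11 + T)/(2*z))
a = 5 (a = 9 - 4 = 5)
M = -83761/80 (M = (7/2)*(11 - 1*34)/40 - 1045 = (7/2)*(1/40)*(11 - 34) - 1045 = (7/2)*(1/40)*(-23) - 1045 = -161/80 - 1045 = -83761/80 ≈ -1047.0)
B(y, d) = -⅙ (B(y, d) = 1/(-6) = -⅙)
c(o) = 2 - 1/(18*o) (c(o) = 2 + (-1/(6*o))/3 = 2 - 1/(18*o))
1/c(M) = 1/(2 - 1/(18*(-83761/80))) = 1/(2 - 1/18*(-80/83761)) = 1/(2 + 40/753849) = 1/(1507738/753849) = 753849/1507738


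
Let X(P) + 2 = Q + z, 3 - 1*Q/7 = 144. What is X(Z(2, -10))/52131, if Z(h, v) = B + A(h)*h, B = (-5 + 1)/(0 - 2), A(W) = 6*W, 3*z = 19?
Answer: -2948/156393 ≈ -0.018850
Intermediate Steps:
z = 19/3 (z = (⅓)*19 = 19/3 ≈ 6.3333)
Q = -987 (Q = 21 - 7*144 = 21 - 1008 = -987)
B = 2 (B = -4/(-2) = -4*(-½) = 2)
Z(h, v) = 2 + 6*h² (Z(h, v) = 2 + (6*h)*h = 2 + 6*h²)
X(P) = -2948/3 (X(P) = -2 + (-987 + 19/3) = -2 - 2942/3 = -2948/3)
X(Z(2, -10))/52131 = -2948/3/52131 = -2948/3*1/52131 = -2948/156393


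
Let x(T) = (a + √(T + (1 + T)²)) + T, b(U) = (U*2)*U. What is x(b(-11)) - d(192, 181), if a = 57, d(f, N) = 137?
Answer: 162 + √59291 ≈ 405.50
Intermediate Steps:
b(U) = 2*U² (b(U) = (2*U)*U = 2*U²)
x(T) = 57 + T + √(T + (1 + T)²) (x(T) = (57 + √(T + (1 + T)²)) + T = 57 + T + √(T + (1 + T)²))
x(b(-11)) - d(192, 181) = (57 + 2*(-11)² + √(2*(-11)² + (1 + 2*(-11)²)²)) - 1*137 = (57 + 2*121 + √(2*121 + (1 + 2*121)²)) - 137 = (57 + 242 + √(242 + (1 + 242)²)) - 137 = (57 + 242 + √(242 + 243²)) - 137 = (57 + 242 + √(242 + 59049)) - 137 = (57 + 242 + √59291) - 137 = (299 + √59291) - 137 = 162 + √59291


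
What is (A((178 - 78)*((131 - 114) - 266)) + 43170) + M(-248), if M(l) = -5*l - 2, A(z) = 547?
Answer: 44955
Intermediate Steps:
M(l) = -2 - 5*l
(A((178 - 78)*((131 - 114) - 266)) + 43170) + M(-248) = (547 + 43170) + (-2 - 5*(-248)) = 43717 + (-2 + 1240) = 43717 + 1238 = 44955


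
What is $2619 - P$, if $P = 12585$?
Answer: $-9966$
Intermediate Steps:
$2619 - P = 2619 - 12585 = -9966$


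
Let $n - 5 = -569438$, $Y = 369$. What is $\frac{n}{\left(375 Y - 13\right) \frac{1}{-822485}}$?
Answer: $\frac{468350101005}{138362} \approx 3.385 \cdot 10^{6}$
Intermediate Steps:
$n = -569433$ ($n = 5 - 569438 = -569433$)
$\frac{n}{\left(375 Y - 13\right) \frac{1}{-822485}} = - \frac{569433}{\left(375 \cdot 369 - 13\right) \frac{1}{-822485}} = - \frac{569433}{\left(138375 - 13\right) \left(- \frac{1}{822485}\right)} = - \frac{569433}{138362 \left(- \frac{1}{822485}\right)} = - \frac{569433}{- \frac{138362}{822485}} = \left(-569433\right) \left(- \frac{822485}{138362}\right) = \frac{468350101005}{138362}$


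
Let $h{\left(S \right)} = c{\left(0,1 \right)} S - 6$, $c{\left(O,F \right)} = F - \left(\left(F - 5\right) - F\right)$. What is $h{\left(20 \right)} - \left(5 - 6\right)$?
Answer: $115$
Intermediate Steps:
$c{\left(O,F \right)} = 5 + F$ ($c{\left(O,F \right)} = F - \left(\left(F - 5\right) - F\right) = F - \left(\left(-5 + F\right) - F\right) = F - -5 = F + 5 = 5 + F$)
$h{\left(S \right)} = -6 + 6 S$ ($h{\left(S \right)} = \left(5 + 1\right) S - 6 = 6 S - 6 = -6 + 6 S$)
$h{\left(20 \right)} - \left(5 - 6\right) = \left(-6 + 6 \cdot 20\right) - \left(5 - 6\right) = \left(-6 + 120\right) - \left(5 - 6\right) = 114 - -1 = 114 + 1 = 115$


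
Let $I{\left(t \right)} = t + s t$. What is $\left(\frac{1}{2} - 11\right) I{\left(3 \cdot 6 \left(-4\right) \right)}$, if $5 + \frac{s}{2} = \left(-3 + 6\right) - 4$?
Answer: $-8316$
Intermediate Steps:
$s = -12$ ($s = -10 + 2 \left(\left(-3 + 6\right) - 4\right) = -10 + 2 \left(3 - 4\right) = -10 + 2 \left(-1\right) = -10 - 2 = -12$)
$I{\left(t \right)} = - 11 t$ ($I{\left(t \right)} = t - 12 t = - 11 t$)
$\left(\frac{1}{2} - 11\right) I{\left(3 \cdot 6 \left(-4\right) \right)} = \left(\frac{1}{2} - 11\right) \left(- 11 \cdot 3 \cdot 6 \left(-4\right)\right) = \left(\frac{1}{2} - 11\right) \left(- 11 \cdot 18 \left(-4\right)\right) = - \frac{21 \left(\left(-11\right) \left(-72\right)\right)}{2} = \left(- \frac{21}{2}\right) 792 = -8316$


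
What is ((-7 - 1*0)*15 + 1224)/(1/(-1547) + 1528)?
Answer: 1731093/2363815 ≈ 0.73233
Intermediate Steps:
((-7 - 1*0)*15 + 1224)/(1/(-1547) + 1528) = ((-7 + 0)*15 + 1224)/(-1/1547 + 1528) = (-7*15 + 1224)/(2363815/1547) = (-105 + 1224)*(1547/2363815) = 1119*(1547/2363815) = 1731093/2363815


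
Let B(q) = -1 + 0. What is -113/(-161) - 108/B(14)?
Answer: 17501/161 ≈ 108.70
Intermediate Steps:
B(q) = -1
-113/(-161) - 108/B(14) = -113/(-161) - 108/(-1) = -113*(-1/161) - 108*(-1) = 113/161 + 108 = 17501/161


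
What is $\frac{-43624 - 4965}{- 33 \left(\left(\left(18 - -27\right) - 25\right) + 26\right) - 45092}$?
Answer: $\frac{48589}{46610} \approx 1.0425$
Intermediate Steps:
$\frac{-43624 - 4965}{- 33 \left(\left(\left(18 - -27\right) - 25\right) + 26\right) - 45092} = - \frac{48589}{- 33 \left(\left(\left(18 + 27\right) - 25\right) + 26\right) - 45092} = - \frac{48589}{- 33 \left(\left(45 - 25\right) + 26\right) - 45092} = - \frac{48589}{- 33 \left(20 + 26\right) - 45092} = - \frac{48589}{\left(-33\right) 46 - 45092} = - \frac{48589}{-1518 - 45092} = - \frac{48589}{-46610} = \left(-48589\right) \left(- \frac{1}{46610}\right) = \frac{48589}{46610}$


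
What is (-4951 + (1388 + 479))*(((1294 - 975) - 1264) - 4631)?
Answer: 17196384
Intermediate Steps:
(-4951 + (1388 + 479))*(((1294 - 975) - 1264) - 4631) = (-4951 + 1867)*((319 - 1264) - 4631) = -3084*(-945 - 4631) = -3084*(-5576) = 17196384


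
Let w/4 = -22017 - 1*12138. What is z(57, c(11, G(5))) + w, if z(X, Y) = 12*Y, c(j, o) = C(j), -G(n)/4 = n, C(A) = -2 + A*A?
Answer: -135192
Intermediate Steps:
C(A) = -2 + A²
G(n) = -4*n
c(j, o) = -2 + j²
w = -136620 (w = 4*(-22017 - 1*12138) = 4*(-22017 - 12138) = 4*(-34155) = -136620)
z(57, c(11, G(5))) + w = 12*(-2 + 11²) - 136620 = 12*(-2 + 121) - 136620 = 12*119 - 136620 = 1428 - 136620 = -135192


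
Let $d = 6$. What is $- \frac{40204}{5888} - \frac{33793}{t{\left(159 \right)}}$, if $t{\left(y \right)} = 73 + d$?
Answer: $- \frac{2197275}{5056} \approx -434.59$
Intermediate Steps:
$t{\left(y \right)} = 79$ ($t{\left(y \right)} = 73 + 6 = 79$)
$- \frac{40204}{5888} - \frac{33793}{t{\left(159 \right)}} = - \frac{40204}{5888} - \frac{33793}{79} = \left(-40204\right) \frac{1}{5888} - \frac{33793}{79} = - \frac{437}{64} - \frac{33793}{79} = - \frac{2197275}{5056}$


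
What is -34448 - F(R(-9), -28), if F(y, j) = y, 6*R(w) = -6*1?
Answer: -34447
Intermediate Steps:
R(w) = -1 (R(w) = (-6*1)/6 = (⅙)*(-6) = -1)
-34448 - F(R(-9), -28) = -34448 - 1*(-1) = -34448 + 1 = -34447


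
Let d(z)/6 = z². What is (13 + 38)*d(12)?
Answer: 44064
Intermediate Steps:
d(z) = 6*z²
(13 + 38)*d(12) = (13 + 38)*(6*12²) = 51*(6*144) = 51*864 = 44064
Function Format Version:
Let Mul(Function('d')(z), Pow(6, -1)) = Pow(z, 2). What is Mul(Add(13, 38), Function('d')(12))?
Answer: 44064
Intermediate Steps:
Function('d')(z) = Mul(6, Pow(z, 2))
Mul(Add(13, 38), Function('d')(12)) = Mul(Add(13, 38), Mul(6, Pow(12, 2))) = Mul(51, Mul(6, 144)) = Mul(51, 864) = 44064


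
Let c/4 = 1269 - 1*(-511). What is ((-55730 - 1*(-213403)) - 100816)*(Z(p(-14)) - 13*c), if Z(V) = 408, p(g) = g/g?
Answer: -5239486264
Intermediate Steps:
p(g) = 1
c = 7120 (c = 4*(1269 - 1*(-511)) = 4*(1269 + 511) = 4*1780 = 7120)
((-55730 - 1*(-213403)) - 100816)*(Z(p(-14)) - 13*c) = ((-55730 - 1*(-213403)) - 100816)*(408 - 13*7120) = ((-55730 + 213403) - 100816)*(408 - 92560) = (157673 - 100816)*(-92152) = 56857*(-92152) = -5239486264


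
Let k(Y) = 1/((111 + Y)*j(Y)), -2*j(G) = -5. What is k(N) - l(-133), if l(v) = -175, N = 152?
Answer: 230127/1315 ≈ 175.00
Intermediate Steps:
j(G) = 5/2 (j(G) = -½*(-5) = 5/2)
k(Y) = 2/(5*(111 + Y)) (k(Y) = 1/((111 + Y)*(5/2)) = (⅖)/(111 + Y) = 2/(5*(111 + Y)))
k(N) - l(-133) = 2/(5*(111 + 152)) - 1*(-175) = (⅖)/263 + 175 = (⅖)*(1/263) + 175 = 2/1315 + 175 = 230127/1315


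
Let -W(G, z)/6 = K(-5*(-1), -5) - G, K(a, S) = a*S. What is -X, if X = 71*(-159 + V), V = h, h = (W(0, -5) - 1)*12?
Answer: -115659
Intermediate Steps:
K(a, S) = S*a
W(G, z) = 150 + 6*G (W(G, z) = -6*(-(-25)*(-1) - G) = -6*(-5*5 - G) = -6*(-25 - G) = 150 + 6*G)
h = 1788 (h = ((150 + 6*0) - 1)*12 = ((150 + 0) - 1)*12 = (150 - 1)*12 = 149*12 = 1788)
V = 1788
X = 115659 (X = 71*(-159 + 1788) = 71*1629 = 115659)
-X = -1*115659 = -115659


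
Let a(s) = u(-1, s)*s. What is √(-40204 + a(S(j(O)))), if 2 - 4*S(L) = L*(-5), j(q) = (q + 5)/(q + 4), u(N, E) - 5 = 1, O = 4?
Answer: I*√643081/4 ≈ 200.48*I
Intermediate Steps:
u(N, E) = 6 (u(N, E) = 5 + 1 = 6)
j(q) = (5 + q)/(4 + q)
S(L) = ½ + 5*L/4 (S(L) = ½ - L*(-5)/4 = ½ - (-5)*L/4 = ½ + 5*L/4)
a(s) = 6*s
√(-40204 + a(S(j(O)))) = √(-40204 + 6*(½ + 5*((5 + 4)/(4 + 4))/4)) = √(-40204 + 6*(½ + 5*(9/8)/4)) = √(-40204 + 6*(½ + 5*((⅛)*9)/4)) = √(-40204 + 6*(½ + (5/4)*(9/8))) = √(-40204 + 6*(½ + 45/32)) = √(-40204 + 6*(61/32)) = √(-40204 + 183/16) = √(-643081/16) = I*√643081/4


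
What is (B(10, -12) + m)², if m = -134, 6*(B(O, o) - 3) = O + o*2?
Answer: 160000/9 ≈ 17778.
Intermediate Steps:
B(O, o) = 3 + o/3 + O/6 (B(O, o) = 3 + (O + o*2)/6 = 3 + (O + 2*o)/6 = 3 + (o/3 + O/6) = 3 + o/3 + O/6)
(B(10, -12) + m)² = ((3 + (⅓)*(-12) + (⅙)*10) - 134)² = ((3 - 4 + 5/3) - 134)² = (⅔ - 134)² = (-400/3)² = 160000/9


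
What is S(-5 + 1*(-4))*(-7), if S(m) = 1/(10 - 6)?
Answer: -7/4 ≈ -1.7500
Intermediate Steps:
S(m) = 1/4
S(-5 + 1*(-4))*(-7) = (1/4)*(-7) = -7/4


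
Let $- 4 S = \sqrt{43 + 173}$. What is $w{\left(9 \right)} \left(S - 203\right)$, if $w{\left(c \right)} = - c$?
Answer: $1827 + \frac{27 \sqrt{6}}{2} \approx 1860.1$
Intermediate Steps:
$S = - \frac{3 \sqrt{6}}{2}$ ($S = - \frac{\sqrt{43 + 173}}{4} = - \frac{\sqrt{216}}{4} = - \frac{6 \sqrt{6}}{4} = - \frac{3 \sqrt{6}}{2} \approx -3.6742$)
$w{\left(9 \right)} \left(S - 203\right) = \left(-1\right) 9 \left(- \frac{3 \sqrt{6}}{2} - 203\right) = - 9 \left(-203 - \frac{3 \sqrt{6}}{2}\right) = 1827 + \frac{27 \sqrt{6}}{2}$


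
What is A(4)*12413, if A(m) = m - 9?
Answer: -62065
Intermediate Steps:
A(m) = -9 + m
A(4)*12413 = (-9 + 4)*12413 = -5*12413 = -62065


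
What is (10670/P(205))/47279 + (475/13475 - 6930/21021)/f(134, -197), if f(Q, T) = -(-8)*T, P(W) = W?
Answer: 27564829945/21406243907048 ≈ 0.0012877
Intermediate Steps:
f(Q, T) = 8*T
(10670/P(205))/47279 + (475/13475 - 6930/21021)/f(134, -197) = (10670/205)/47279 + (475/13475 - 6930/21021)/((8*(-197))) = (10670*(1/205))*(1/47279) + (475*(1/13475) - 6930*1/21021)/(-1576) = (2134/41)*(1/47279) + (19/539 - 30/91)*(-1/1576) = 2134/1938439 - 2063/7007*(-1/1576) = 2134/1938439 + 2063/11043032 = 27564829945/21406243907048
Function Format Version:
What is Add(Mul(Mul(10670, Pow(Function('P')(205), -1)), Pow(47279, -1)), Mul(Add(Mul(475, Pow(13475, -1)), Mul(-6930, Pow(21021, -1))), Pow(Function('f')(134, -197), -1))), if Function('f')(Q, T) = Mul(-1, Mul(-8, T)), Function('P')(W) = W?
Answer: Rational(27564829945, 21406243907048) ≈ 0.0012877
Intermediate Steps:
Function('f')(Q, T) = Mul(8, T)
Add(Mul(Mul(10670, Pow(Function('P')(205), -1)), Pow(47279, -1)), Mul(Add(Mul(475, Pow(13475, -1)), Mul(-6930, Pow(21021, -1))), Pow(Function('f')(134, -197), -1))) = Add(Mul(Mul(10670, Pow(205, -1)), Pow(47279, -1)), Mul(Add(Mul(475, Pow(13475, -1)), Mul(-6930, Pow(21021, -1))), Pow(Mul(8, -197), -1))) = Add(Mul(Mul(10670, Rational(1, 205)), Rational(1, 47279)), Mul(Add(Mul(475, Rational(1, 13475)), Mul(-6930, Rational(1, 21021))), Pow(-1576, -1))) = Add(Mul(Rational(2134, 41), Rational(1, 47279)), Mul(Add(Rational(19, 539), Rational(-30, 91)), Rational(-1, 1576))) = Add(Rational(2134, 1938439), Mul(Rational(-2063, 7007), Rational(-1, 1576))) = Add(Rational(2134, 1938439), Rational(2063, 11043032)) = Rational(27564829945, 21406243907048)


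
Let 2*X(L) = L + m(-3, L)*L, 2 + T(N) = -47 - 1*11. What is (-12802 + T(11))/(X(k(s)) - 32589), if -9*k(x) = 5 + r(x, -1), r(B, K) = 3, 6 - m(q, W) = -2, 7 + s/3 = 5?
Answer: 12862/32593 ≈ 0.39462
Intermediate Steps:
s = -6 (s = -21 + 3*5 = -21 + 15 = -6)
m(q, W) = 8 (m(q, W) = 6 - 1*(-2) = 6 + 2 = 8)
T(N) = -60 (T(N) = -2 + (-47 - 1*11) = -2 + (-47 - 11) = -2 - 58 = -60)
k(x) = -8/9 (k(x) = -(5 + 3)/9 = -1/9*8 = -8/9)
X(L) = 9*L/2 (X(L) = (L + 8*L)/2 = (9*L)/2 = 9*L/2)
(-12802 + T(11))/(X(k(s)) - 32589) = (-12802 - 60)/((9/2)*(-8/9) - 32589) = -12862/(-4 - 32589) = -12862/(-32593) = -12862*(-1/32593) = 12862/32593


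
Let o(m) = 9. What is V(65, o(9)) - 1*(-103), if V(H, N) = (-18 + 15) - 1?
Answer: 99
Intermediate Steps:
V(H, N) = -4 (V(H, N) = -3 - 1 = -4)
V(65, o(9)) - 1*(-103) = -4 - 1*(-103) = -4 + 103 = 99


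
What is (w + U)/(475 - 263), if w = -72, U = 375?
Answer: 303/212 ≈ 1.4292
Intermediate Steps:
(w + U)/(475 - 263) = (-72 + 375)/(475 - 263) = 303/212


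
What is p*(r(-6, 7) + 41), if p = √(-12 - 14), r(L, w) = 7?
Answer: 48*I*√26 ≈ 244.75*I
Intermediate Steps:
p = I*√26 (p = √(-26) = I*√26 ≈ 5.099*I)
p*(r(-6, 7) + 41) = (I*√26)*(7 + 41) = (I*√26)*48 = 48*I*√26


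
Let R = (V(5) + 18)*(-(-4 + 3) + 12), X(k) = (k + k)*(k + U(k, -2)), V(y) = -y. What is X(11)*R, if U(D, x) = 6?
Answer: 63206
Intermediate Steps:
X(k) = 2*k*(6 + k) (X(k) = (k + k)*(k + 6) = (2*k)*(6 + k) = 2*k*(6 + k))
R = 169 (R = (-1*5 + 18)*(-(-4 + 3) + 12) = (-5 + 18)*(-1*(-1) + 12) = 13*(1 + 12) = 13*13 = 169)
X(11)*R = (2*11*(6 + 11))*169 = (2*11*17)*169 = 374*169 = 63206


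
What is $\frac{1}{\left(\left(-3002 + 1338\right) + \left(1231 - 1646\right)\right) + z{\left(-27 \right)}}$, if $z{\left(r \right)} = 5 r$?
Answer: $- \frac{1}{2214} \approx -0.00045167$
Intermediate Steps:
$\frac{1}{\left(\left(-3002 + 1338\right) + \left(1231 - 1646\right)\right) + z{\left(-27 \right)}} = \frac{1}{\left(\left(-3002 + 1338\right) + \left(1231 - 1646\right)\right) + 5 \left(-27\right)} = \frac{1}{\left(-1664 - 415\right) - 135} = \frac{1}{-2079 - 135} = \frac{1}{-2214} = - \frac{1}{2214}$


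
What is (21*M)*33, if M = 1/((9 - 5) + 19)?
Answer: 693/23 ≈ 30.130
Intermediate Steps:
M = 1/23 (M = 1/(4 + 19) = 1/23 ≈ 0.043478)
(21*M)*33 = (21*(1/23))*33 = (21/23)*33 = 693/23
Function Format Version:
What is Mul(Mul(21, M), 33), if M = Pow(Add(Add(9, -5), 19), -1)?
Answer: Rational(693, 23) ≈ 30.130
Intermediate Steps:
M = Rational(1, 23) (M = Pow(Add(4, 19), -1) = Pow(23, -1) = Rational(1, 23) ≈ 0.043478)
Mul(Mul(21, M), 33) = Mul(Mul(21, Rational(1, 23)), 33) = Mul(Rational(21, 23), 33) = Rational(693, 23)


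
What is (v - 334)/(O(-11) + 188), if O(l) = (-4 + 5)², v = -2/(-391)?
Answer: -18656/10557 ≈ -1.7672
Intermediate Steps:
v = 2/391 (v = -2*(-1/391) = 2/391 ≈ 0.0051151)
O(l) = 1 (O(l) = 1² = 1)
(v - 334)/(O(-11) + 188) = (2/391 - 334)/(1 + 188) = -130592/391/189 = -130592/391*1/189 = -18656/10557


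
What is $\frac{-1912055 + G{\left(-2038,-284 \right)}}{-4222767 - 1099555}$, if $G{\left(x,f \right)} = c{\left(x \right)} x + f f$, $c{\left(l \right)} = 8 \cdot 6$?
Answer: $\frac{1929223}{5322322} \approx 0.36248$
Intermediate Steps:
$c{\left(l \right)} = 48$
$G{\left(x,f \right)} = f^{2} + 48 x$ ($G{\left(x,f \right)} = 48 x + f f = 48 x + f^{2} = f^{2} + 48 x$)
$\frac{-1912055 + G{\left(-2038,-284 \right)}}{-4222767 - 1099555} = \frac{-1912055 + \left(\left(-284\right)^{2} + 48 \left(-2038\right)\right)}{-4222767 - 1099555} = \frac{-1912055 + \left(80656 - 97824\right)}{-5322322} = \left(-1912055 - 17168\right) \left(- \frac{1}{5322322}\right) = \left(-1929223\right) \left(- \frac{1}{5322322}\right) = \frac{1929223}{5322322}$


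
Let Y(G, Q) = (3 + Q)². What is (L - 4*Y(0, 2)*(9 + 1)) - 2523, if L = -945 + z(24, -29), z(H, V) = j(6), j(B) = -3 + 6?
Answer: -4465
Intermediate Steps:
j(B) = 3
z(H, V) = 3
L = -942 (L = -945 + 3 = -942)
(L - 4*Y(0, 2)*(9 + 1)) - 2523 = (-942 - 4*(3 + 2)²*(9 + 1)) - 2523 = (-942 - 4*5²*10) - 2523 = (-942 - 100*10) - 2523 = (-942 - 4*250) - 2523 = (-942 - 1000) - 2523 = -1942 - 2523 = -4465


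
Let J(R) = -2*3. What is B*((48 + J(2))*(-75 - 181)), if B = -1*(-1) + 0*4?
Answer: -10752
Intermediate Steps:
J(R) = -6
B = 1 (B = 1 + 0 = 1)
B*((48 + J(2))*(-75 - 181)) = 1*((48 - 6)*(-75 - 181)) = 1*(42*(-256)) = 1*(-10752) = -10752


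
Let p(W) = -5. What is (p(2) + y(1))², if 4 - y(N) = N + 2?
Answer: 16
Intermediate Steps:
y(N) = 2 - N (y(N) = 4 - (N + 2) = 4 - (2 + N) = 4 + (-2 - N) = 2 - N)
(p(2) + y(1))² = (-5 + (2 - 1*1))² = (-5 + (2 - 1))² = (-5 + 1)² = (-4)² = 16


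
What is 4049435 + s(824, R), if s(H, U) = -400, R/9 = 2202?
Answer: 4049035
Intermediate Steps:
R = 19818 (R = 9*2202 = 19818)
4049435 + s(824, R) = 4049435 - 400 = 4049035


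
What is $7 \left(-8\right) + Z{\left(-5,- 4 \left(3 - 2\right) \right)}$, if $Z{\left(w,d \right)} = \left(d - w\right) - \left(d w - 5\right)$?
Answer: $-70$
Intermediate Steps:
$Z{\left(w,d \right)} = 5 + d - w - d w$ ($Z{\left(w,d \right)} = \left(d - w\right) - \left(-5 + d w\right) = 5 + d - w - d w$)
$7 \left(-8\right) + Z{\left(-5,- 4 \left(3 - 2\right) \right)} = 7 \left(-8\right) - \left(-10 + 4 \left(3 - 2\right) + - 4 \left(3 - 2\right) \left(-5\right)\right) = -56 + \left(5 - 4 + 5 - \left(-4\right) 1 \left(-5\right)\right) = -56 + \left(5 - 4 + 5 - \left(-4\right) \left(-5\right)\right) = -56 + \left(5 - 4 + 5 - 20\right) = -56 - 14 = -70$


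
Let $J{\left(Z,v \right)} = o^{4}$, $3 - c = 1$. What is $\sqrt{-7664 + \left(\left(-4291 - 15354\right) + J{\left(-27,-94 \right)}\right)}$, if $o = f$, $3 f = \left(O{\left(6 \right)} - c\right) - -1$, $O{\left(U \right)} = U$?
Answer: $\frac{86 i \sqrt{299}}{9} \approx 165.23 i$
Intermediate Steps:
$c = 2$ ($c = 3 - 1 = 2$)
$f = \frac{5}{3}$ ($f = \frac{\left(6 - 2\right) - -1}{3} = \frac{\left(6 - 2\right) + 1}{3} = \frac{4 + 1}{3} = \frac{1}{3} \cdot 5 = \frac{5}{3} \approx 1.6667$)
$o = \frac{5}{3} \approx 1.6667$
$J{\left(Z,v \right)} = \frac{625}{81}$ ($J{\left(Z,v \right)} = \left(\frac{5}{3}\right)^{4} = \frac{625}{81}$)
$\sqrt{-7664 + \left(\left(-4291 - 15354\right) + J{\left(-27,-94 \right)}\right)} = \sqrt{-7664 + \left(\left(-4291 - 15354\right) + \frac{625}{81}\right)} = \sqrt{-7664 + \left(-19645 + \frac{625}{81}\right)} = \sqrt{-7664 - \frac{1590620}{81}} = \sqrt{- \frac{2211404}{81}} = \frac{86 i \sqrt{299}}{9}$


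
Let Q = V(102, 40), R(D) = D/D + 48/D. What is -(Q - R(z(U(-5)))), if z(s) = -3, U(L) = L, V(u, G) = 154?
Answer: -169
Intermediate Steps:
R(D) = 1 + 48/D
Q = 154
-(Q - R(z(U(-5)))) = -(154 - (48 - 3)/(-3)) = -(154 - (-1)*45/3) = -(154 - 1*(-15)) = -(154 + 15) = -1*169 = -169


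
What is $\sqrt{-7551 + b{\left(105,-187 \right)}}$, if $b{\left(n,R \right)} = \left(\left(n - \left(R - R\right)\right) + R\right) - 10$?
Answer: $i \sqrt{7643} \approx 87.424 i$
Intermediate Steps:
$b{\left(n,R \right)} = -10 + R + n$ ($b{\left(n,R \right)} = \left(\left(n - 0\right) + R\right) - 10 = \left(\left(n + 0\right) + R\right) - 10 = \left(n + R\right) - 10 = \left(R + n\right) - 10 = -10 + R + n$)
$\sqrt{-7551 + b{\left(105,-187 \right)}} = \sqrt{-7551 - 92} = \sqrt{-7643} = i \sqrt{7643}$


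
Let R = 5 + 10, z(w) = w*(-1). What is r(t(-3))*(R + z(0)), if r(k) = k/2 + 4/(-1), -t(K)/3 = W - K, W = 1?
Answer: -150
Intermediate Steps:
z(w) = -w
t(K) = -3 + 3*K (t(K) = -3*(1 - K) = -3 + 3*K)
r(k) = -4 + k/2 (r(k) = k*(½) + 4*(-1) = k/2 - 4 = -4 + k/2)
R = 15
r(t(-3))*(R + z(0)) = (-4 + (-3 + 3*(-3))/2)*(15 - 1*0) = (-4 + (-3 - 9)/2)*(15 + 0) = (-4 + (½)*(-12))*15 = (-4 - 6)*15 = -10*15 = -150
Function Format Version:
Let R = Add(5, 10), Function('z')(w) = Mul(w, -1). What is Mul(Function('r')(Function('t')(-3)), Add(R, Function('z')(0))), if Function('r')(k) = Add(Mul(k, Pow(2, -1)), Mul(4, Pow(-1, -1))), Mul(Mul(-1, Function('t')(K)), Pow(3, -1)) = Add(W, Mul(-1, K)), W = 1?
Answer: -150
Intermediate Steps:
Function('z')(w) = Mul(-1, w)
Function('t')(K) = Add(-3, Mul(3, K)) (Function('t')(K) = Mul(-3, Add(1, Mul(-1, K))) = Add(-3, Mul(3, K)))
Function('r')(k) = Add(-4, Mul(Rational(1, 2), k)) (Function('r')(k) = Add(Mul(k, Rational(1, 2)), Mul(4, -1)) = Add(Mul(Rational(1, 2), k), -4) = Add(-4, Mul(Rational(1, 2), k)))
R = 15
Mul(Function('r')(Function('t')(-3)), Add(R, Function('z')(0))) = Mul(Add(-4, Mul(Rational(1, 2), Add(-3, Mul(3, -3)))), Add(15, Mul(-1, 0))) = Mul(Add(-4, Mul(Rational(1, 2), Add(-3, -9))), Add(15, 0)) = Mul(Add(-4, Mul(Rational(1, 2), -12)), 15) = Mul(Add(-4, -6), 15) = Mul(-10, 15) = -150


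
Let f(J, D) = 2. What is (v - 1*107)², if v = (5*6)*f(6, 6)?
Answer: 2209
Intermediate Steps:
v = 60 (v = (5*6)*2 = 30*2 = 60)
(v - 1*107)² = (60 - 1*107)² = (60 - 107)² = (-47)² = 2209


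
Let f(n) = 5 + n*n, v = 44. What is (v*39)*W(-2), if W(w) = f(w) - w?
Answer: 18876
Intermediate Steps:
f(n) = 5 + n²
W(w) = 5 + w² - w (W(w) = (5 + w²) - w = 5 + w² - w)
(v*39)*W(-2) = (44*39)*(5 + (-2)² - 1*(-2)) = 1716*(5 + 4 + 2) = 1716*11 = 18876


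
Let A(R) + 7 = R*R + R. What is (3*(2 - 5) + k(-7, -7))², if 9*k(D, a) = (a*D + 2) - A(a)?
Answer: 4225/81 ≈ 52.161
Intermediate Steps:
A(R) = -7 + R + R² (A(R) = -7 + (R*R + R) = -7 + (R² + R) = -7 + (R + R²) = -7 + R + R²)
k(D, a) = 1 - a/9 - a²/9 + D*a/9 (k(D, a) = ((a*D + 2) - (-7 + a + a²))/9 = ((D*a + 2) + (7 - a - a²))/9 = ((2 + D*a) + (7 - a - a²))/9 = (9 - a - a² + D*a)/9 = 1 - a/9 - a²/9 + D*a/9)
(3*(2 - 5) + k(-7, -7))² = (3*(2 - 5) + (1 - ⅑*(-7) - ⅑*(-7)² + (⅑)*(-7)*(-7)))² = (3*(-3) + (1 + 7/9 - ⅑*49 + 49/9))² = (-9 + (1 + 7/9 - 49/9 + 49/9))² = (-9 + 16/9)² = (-65/9)² = 4225/81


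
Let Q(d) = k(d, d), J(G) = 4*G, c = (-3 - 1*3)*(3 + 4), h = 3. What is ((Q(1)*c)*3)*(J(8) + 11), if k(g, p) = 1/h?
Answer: -1806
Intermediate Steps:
c = -42 (c = (-3 - 3)*7 = -6*7 = -42)
k(g, p) = 1/3
Q(d) = 1/3
((Q(1)*c)*3)*(J(8) + 11) = (((1/3)*(-42))*3)*(4*8 + 11) = (-14*3)*(32 + 11) = -42*43 = -1806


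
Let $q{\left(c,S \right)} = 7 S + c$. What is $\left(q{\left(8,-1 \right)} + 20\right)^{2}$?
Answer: $441$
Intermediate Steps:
$q{\left(c,S \right)} = c + 7 S$
$\left(q{\left(8,-1 \right)} + 20\right)^{2} = \left(\left(8 + 7 \left(-1\right)\right) + 20\right)^{2} = \left(\left(8 - 7\right) + 20\right)^{2} = \left(1 + 20\right)^{2} = 21^{2} = 441$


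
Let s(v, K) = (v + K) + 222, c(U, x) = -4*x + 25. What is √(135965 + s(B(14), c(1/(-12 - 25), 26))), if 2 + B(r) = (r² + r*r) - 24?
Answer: √136474 ≈ 369.42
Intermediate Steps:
B(r) = -26 + 2*r² (B(r) = -2 + ((r² + r*r) - 24) = -2 + ((r² + r²) - 24) = -2 + (2*r² - 24) = -2 + (-24 + 2*r²) = -26 + 2*r²)
c(U, x) = 25 - 4*x
s(v, K) = 222 + K + v (s(v, K) = (K + v) + 222 = 222 + K + v)
√(135965 + s(B(14), c(1/(-12 - 25), 26))) = √(135965 + (222 + (25 - 4*26) + (-26 + 2*14²))) = √(135965 + (222 + (25 - 104) + (-26 + 2*196))) = √(135965 + (222 - 79 + (-26 + 392))) = √(135965 + (222 - 79 + 366)) = √(135965 + 509) = √136474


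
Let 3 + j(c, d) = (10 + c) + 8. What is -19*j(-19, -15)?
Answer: 76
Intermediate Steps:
j(c, d) = 15 + c (j(c, d) = -3 + ((10 + c) + 8) = -3 + (18 + c) = 15 + c)
-19*j(-19, -15) = -19*(15 - 19) = -19*(-4) = 76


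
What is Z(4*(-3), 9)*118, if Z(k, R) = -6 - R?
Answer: -1770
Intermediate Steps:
Z(4*(-3), 9)*118 = (-6 - 1*9)*118 = (-6 - 9)*118 = -15*118 = -1770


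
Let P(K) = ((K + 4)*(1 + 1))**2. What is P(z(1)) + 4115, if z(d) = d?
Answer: 4215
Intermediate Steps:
P(K) = (8 + 2*K)**2 (P(K) = ((4 + K)*2)**2 = (8 + 2*K)**2)
P(z(1)) + 4115 = 4*(4 + 1)**2 + 4115 = 4*5**2 + 4115 = 4*25 + 4115 = 100 + 4115 = 4215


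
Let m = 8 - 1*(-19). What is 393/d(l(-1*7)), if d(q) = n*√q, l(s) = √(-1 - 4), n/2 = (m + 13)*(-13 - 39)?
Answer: 393*5^(¾)*I^(3/2)/20800 ≈ -0.044673 + 0.044673*I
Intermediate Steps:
m = 27 (m = 8 + 19 = 27)
n = -4160 (n = 2*((27 + 13)*(-13 - 39)) = 2*(40*(-52)) = 2*(-2080) = -4160)
l(s) = I*√5 (l(s) = √(-5) = I*√5)
d(q) = -4160*√q
393/d(l(-1*7)) = 393/((-4160*5^(¼)*√I)) = 393*(5^(¾)*I^(3/2)/20800) = 393*5^(¾)*I^(3/2)/20800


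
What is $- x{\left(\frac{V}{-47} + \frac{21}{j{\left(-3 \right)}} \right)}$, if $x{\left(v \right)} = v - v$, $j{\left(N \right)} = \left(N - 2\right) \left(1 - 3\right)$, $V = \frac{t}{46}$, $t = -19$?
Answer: $0$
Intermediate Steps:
$V = - \frac{19}{46} \approx -0.41304$
$j{\left(N \right)} = 4 - 2 N$ ($j{\left(N \right)} = \left(-2 + N\right) \left(-2\right) = 4 - 2 N$)
$x{\left(v \right)} = 0$
$- x{\left(\frac{V}{-47} + \frac{21}{j{\left(-3 \right)}} \right)} = \left(-1\right) 0 = 0$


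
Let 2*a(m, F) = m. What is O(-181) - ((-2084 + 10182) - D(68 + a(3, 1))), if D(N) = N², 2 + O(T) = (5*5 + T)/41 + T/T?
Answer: -536699/164 ≈ -3272.6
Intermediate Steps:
a(m, F) = m/2
O(T) = -16/41 + T/41 (O(T) = -2 + ((5*5 + T)/41 + T/T) = -2 + ((25 + T)*(1/41) + 1) = -2 + ((25/41 + T/41) + 1) = -2 + (66/41 + T/41) = -16/41 + T/41)
O(-181) - ((-2084 + 10182) - D(68 + a(3, 1))) = (-16/41 + (1/41)*(-181)) - ((-2084 + 10182) - (68 + (½)*3)²) = (-16/41 - 181/41) - (8098 - (68 + 3/2)²) = -197/41 - (8098 - (139/2)²) = -197/41 - (8098 - 1*19321/4) = -197/41 - (8098 - 19321/4) = -197/41 - 1*13071/4 = -197/41 - 13071/4 = -536699/164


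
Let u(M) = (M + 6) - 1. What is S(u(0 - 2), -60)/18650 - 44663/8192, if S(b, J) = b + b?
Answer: -416457899/76390400 ≈ -5.4517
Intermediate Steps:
u(M) = 5 + M (u(M) = (6 + M) - 1 = 5 + M)
S(b, J) = 2*b
S(u(0 - 2), -60)/18650 - 44663/8192 = (2*(5 + (0 - 2)))/18650 - 44663/8192 = (2*(5 - 2))*(1/18650) - 44663*1/8192 = (2*3)*(1/18650) - 44663/8192 = 6*(1/18650) - 44663/8192 = 3/9325 - 44663/8192 = -416457899/76390400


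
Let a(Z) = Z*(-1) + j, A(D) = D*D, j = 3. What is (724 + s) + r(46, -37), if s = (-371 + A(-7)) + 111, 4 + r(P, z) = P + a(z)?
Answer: 595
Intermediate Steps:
A(D) = D**2
a(Z) = 3 - Z (a(Z) = Z*(-1) + 3 = -Z + 3 = 3 - Z)
r(P, z) = -1 + P - z (r(P, z) = -4 + (P + (3 - z)) = -4 + (3 + P - z) = -1 + P - z)
s = -211 (s = (-371 + (-7)**2) + 111 = (-371 + 49) + 111 = -322 + 111 = -211)
(724 + s) + r(46, -37) = (724 - 211) + (-1 + 46 - 1*(-37)) = 513 + (-1 + 46 + 37) = 513 + 82 = 595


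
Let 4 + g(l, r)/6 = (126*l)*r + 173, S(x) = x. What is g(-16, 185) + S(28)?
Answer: -2236718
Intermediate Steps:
g(l, r) = 1014 + 756*l*r (g(l, r) = -24 + 6*((126*l)*r + 173) = -24 + 6*(126*l*r + 173) = -24 + 6*(173 + 126*l*r) = -24 + (1038 + 756*l*r) = 1014 + 756*l*r)
g(-16, 185) + S(28) = (1014 + 756*(-16)*185) + 28 = (1014 - 2237760) + 28 = -2236746 + 28 = -2236718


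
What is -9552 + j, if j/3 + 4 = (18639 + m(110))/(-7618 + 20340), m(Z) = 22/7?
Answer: -851320971/89054 ≈ -9559.6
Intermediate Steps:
m(Z) = 22/7 (m(Z) = 22*(⅐) = 22/7)
j = -677163/89054 (j = -12 + 3*((18639 + 22/7)/(-7618 + 20340)) = -12 + 3*((130495/7)/12722) = -12 + 3*((130495/7)*(1/12722)) = -12 + 3*(130495/89054) = -12 + 391485/89054 = -677163/89054 ≈ -7.6040)
-9552 + j = -9552 - 677163/89054 = -851320971/89054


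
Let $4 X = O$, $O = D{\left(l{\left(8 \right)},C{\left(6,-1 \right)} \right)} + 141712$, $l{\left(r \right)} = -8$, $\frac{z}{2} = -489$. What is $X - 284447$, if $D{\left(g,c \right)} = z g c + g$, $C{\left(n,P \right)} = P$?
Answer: $-250977$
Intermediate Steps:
$z = -978$ ($z = 2 \left(-489\right) = -978$)
$D{\left(g,c \right)} = g - 978 c g$ ($D{\left(g,c \right)} = - 978 g c + g = - 978 c g + g = g - 978 c g$)
$O = 133880$ ($O = - 8 \left(1 - -978\right) + 141712 = - 8 \left(1 + 978\right) + 141712 = \left(-8\right) 979 + 141712 = -7832 + 141712 = 133880$)
$X = 33470$ ($X = \frac{1}{4} \cdot 133880 = 33470$)
$X - 284447 = 33470 - 284447 = -250977$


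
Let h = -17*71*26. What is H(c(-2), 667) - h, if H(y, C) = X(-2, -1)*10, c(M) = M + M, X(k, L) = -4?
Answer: 31342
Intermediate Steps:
c(M) = 2*M
H(y, C) = -40 (H(y, C) = -4*10 = -40)
h = -31382 (h = -1207*26 = -31382)
H(c(-2), 667) - h = -40 - 1*(-31382) = -40 + 31382 = 31342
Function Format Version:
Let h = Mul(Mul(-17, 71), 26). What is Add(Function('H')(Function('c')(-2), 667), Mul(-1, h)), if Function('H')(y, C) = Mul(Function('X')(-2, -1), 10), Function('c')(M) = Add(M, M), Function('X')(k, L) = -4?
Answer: 31342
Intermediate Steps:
Function('c')(M) = Mul(2, M)
Function('H')(y, C) = -40 (Function('H')(y, C) = Mul(-4, 10) = -40)
h = -31382 (h = Mul(-1207, 26) = -31382)
Add(Function('H')(Function('c')(-2), 667), Mul(-1, h)) = Add(-40, Mul(-1, -31382)) = Add(-40, 31382) = 31342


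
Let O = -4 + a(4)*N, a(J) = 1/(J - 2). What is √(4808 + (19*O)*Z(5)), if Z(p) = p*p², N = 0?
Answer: 2*I*√1173 ≈ 68.498*I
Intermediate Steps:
a(J) = 1/(-2 + J)
Z(p) = p³
O = -4 (O = -4 + 0/(-2 + 4) = -4 + 0/2 = -4 + (½)*0 = -4 + 0 = -4)
√(4808 + (19*O)*Z(5)) = √(4808 + (19*(-4))*5³) = √(4808 - 76*125) = √(4808 - 9500) = √(-4692) = 2*I*√1173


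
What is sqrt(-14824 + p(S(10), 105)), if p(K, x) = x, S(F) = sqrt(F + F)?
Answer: I*sqrt(14719) ≈ 121.32*I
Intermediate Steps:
S(F) = sqrt(2)*sqrt(F) (S(F) = sqrt(2*F) = sqrt(2)*sqrt(F))
sqrt(-14824 + p(S(10), 105)) = sqrt(-14824 + 105) = sqrt(-14719) = I*sqrt(14719)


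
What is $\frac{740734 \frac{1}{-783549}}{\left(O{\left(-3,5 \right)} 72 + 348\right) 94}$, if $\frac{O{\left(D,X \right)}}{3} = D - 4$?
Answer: $\frac{370367}{42866398692} \approx 8.64 \cdot 10^{-6}$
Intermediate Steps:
$O{\left(D,X \right)} = -12 + 3 D$ ($O{\left(D,X \right)} = 3 \left(D - 4\right) = 3 \left(-4 + D\right) = -12 + 3 D$)
$\frac{740734 \frac{1}{-783549}}{\left(O{\left(-3,5 \right)} 72 + 348\right) 94} = \frac{740734 \frac{1}{-783549}}{\left(\left(-12 + 3 \left(-3\right)\right) 72 + 348\right) 94} = \frac{740734 \left(- \frac{1}{783549}\right)}{\left(\left(-12 - 9\right) 72 + 348\right) 94} = - \frac{740734}{783549 \left(\left(-21\right) 72 + 348\right) 94} = - \frac{740734}{783549 \left(-1512 + 348\right) 94} = - \frac{740734}{783549 \left(\left(-1164\right) 94\right)} = - \frac{740734}{783549 \left(-109416\right)} = \left(- \frac{740734}{783549}\right) \left(- \frac{1}{109416}\right) = \frac{370367}{42866398692}$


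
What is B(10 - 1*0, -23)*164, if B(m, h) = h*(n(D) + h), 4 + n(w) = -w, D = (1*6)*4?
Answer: 192372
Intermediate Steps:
D = 24 (D = 6*4 = 24)
n(w) = -4 - w
B(m, h) = h*(-28 + h) (B(m, h) = h*((-4 - 1*24) + h) = h*((-4 - 24) + h) = h*(-28 + h))
B(10 - 1*0, -23)*164 = -23*(-28 - 23)*164 = -23*(-51)*164 = 1173*164 = 192372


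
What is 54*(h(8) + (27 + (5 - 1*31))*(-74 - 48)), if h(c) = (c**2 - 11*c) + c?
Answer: -7452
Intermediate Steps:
h(c) = c**2 - 10*c
54*(h(8) + (27 + (5 - 1*31))*(-74 - 48)) = 54*(8*(-10 + 8) + (27 + (5 - 1*31))*(-74 - 48)) = 54*(8*(-2) + (27 + (5 - 31))*(-122)) = 54*(-16 + (27 - 26)*(-122)) = 54*(-16 + 1*(-122)) = 54*(-16 - 122) = 54*(-138) = -7452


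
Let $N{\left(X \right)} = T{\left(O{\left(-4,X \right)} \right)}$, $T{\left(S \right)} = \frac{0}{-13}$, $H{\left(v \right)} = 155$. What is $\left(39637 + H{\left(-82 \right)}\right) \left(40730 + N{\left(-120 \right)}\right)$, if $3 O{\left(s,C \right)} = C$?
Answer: $1620728160$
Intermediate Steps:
$O{\left(s,C \right)} = \frac{C}{3}$
$T{\left(S \right)} = 0$ ($T{\left(S \right)} = 0 \left(- \frac{1}{13}\right) = 0$)
$N{\left(X \right)} = 0$
$\left(39637 + H{\left(-82 \right)}\right) \left(40730 + N{\left(-120 \right)}\right) = \left(39637 + 155\right) \left(40730 + 0\right) = 39792 \cdot 40730 = 1620728160$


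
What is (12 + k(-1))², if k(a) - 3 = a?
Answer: 196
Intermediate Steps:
k(a) = 3 + a
(12 + k(-1))² = (12 + (3 - 1))² = (12 + 2)² = 14² = 196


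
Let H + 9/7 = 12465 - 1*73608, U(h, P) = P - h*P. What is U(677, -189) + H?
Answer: 466338/7 ≈ 66620.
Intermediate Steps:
U(h, P) = P - P*h
H = -428010/7 (H = -9/7 + (12465 - 1*73608) = -9/7 + (12465 - 73608) = -9/7 - 61143 = -428010/7 ≈ -61144.)
U(677, -189) + H = -189*(1 - 1*677) - 428010/7 = -189*(1 - 677) - 428010/7 = -189*(-676) - 428010/7 = 127764 - 428010/7 = 466338/7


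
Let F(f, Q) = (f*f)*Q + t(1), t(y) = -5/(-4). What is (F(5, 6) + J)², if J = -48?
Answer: 170569/16 ≈ 10661.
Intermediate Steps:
t(y) = 5/4 (t(y) = -5*(-¼) = 5/4)
F(f, Q) = 5/4 + Q*f² (F(f, Q) = (f*f)*Q + 5/4 = f²*Q + 5/4 = Q*f² + 5/4 = 5/4 + Q*f²)
(F(5, 6) + J)² = ((5/4 + 6*5²) - 48)² = ((5/4 + 6*25) - 48)² = ((5/4 + 150) - 48)² = (605/4 - 48)² = (413/4)² = 170569/16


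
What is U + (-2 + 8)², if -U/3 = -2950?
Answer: 8886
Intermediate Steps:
U = 8850 (U = -3*(-2950) = 8850)
U + (-2 + 8)² = 8850 + (-2 + 8)² = 8850 + 6² = 8850 + 36 = 8886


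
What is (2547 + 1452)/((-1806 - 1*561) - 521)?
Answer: -3999/2888 ≈ -1.3847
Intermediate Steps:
(2547 + 1452)/((-1806 - 1*561) - 521) = 3999/((-1806 - 561) - 521) = 3999/(-2367 - 521) = 3999/(-2888) = 3999*(-1/2888) = -3999/2888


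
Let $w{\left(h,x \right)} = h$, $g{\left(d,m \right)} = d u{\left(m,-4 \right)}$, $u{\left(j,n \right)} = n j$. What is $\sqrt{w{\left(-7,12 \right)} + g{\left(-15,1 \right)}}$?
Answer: $\sqrt{53} \approx 7.2801$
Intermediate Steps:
$u{\left(j,n \right)} = j n$
$g{\left(d,m \right)} = - 4 d m$ ($g{\left(d,m \right)} = d m \left(-4\right) = d \left(- 4 m\right) = - 4 d m$)
$\sqrt{w{\left(-7,12 \right)} + g{\left(-15,1 \right)}} = \sqrt{-7 - \left(-60\right) 1} = \sqrt{-7 + 60} = \sqrt{53}$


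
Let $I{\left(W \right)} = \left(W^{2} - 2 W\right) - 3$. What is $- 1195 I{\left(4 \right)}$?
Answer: $-5975$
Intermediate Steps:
$I{\left(W \right)} = -3 + W^{2} - 2 W$
$- 1195 I{\left(4 \right)} = - 1195 \left(-3 + 4^{2} - 8\right) = - 1195 \left(-3 + 16 - 8\right) = \left(-1195\right) 5 = -5975$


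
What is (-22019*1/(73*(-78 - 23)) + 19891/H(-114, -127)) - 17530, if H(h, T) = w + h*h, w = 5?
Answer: -1679929293328/95856373 ≈ -17525.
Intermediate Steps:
H(h, T) = 5 + h**2 (H(h, T) = 5 + h*h = 5 + h**2)
(-22019*1/(73*(-78 - 23)) + 19891/H(-114, -127)) - 17530 = (-22019*1/(73*(-78 - 23)) + 19891/(5 + (-114)**2)) - 17530 = (-22019/((-101*73)) + 19891/(5 + 12996)) - 17530 = (-22019/(-7373) + 19891/13001) - 17530 = (-22019*(-1/7373) + 19891*(1/13001)) - 17530 = (22019/7373 + 19891/13001) - 17530 = 432925362/95856373 - 17530 = -1679929293328/95856373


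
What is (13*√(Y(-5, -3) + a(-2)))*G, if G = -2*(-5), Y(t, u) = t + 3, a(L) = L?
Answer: 260*I ≈ 260.0*I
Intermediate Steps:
Y(t, u) = 3 + t
G = 10
(13*√(Y(-5, -3) + a(-2)))*G = (13*√((3 - 5) - 2))*10 = (13*√(-2 - 2))*10 = (13*√(-4))*10 = (13*(2*I))*10 = (26*I)*10 = 260*I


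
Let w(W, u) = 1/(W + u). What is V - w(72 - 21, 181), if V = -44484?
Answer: -10320289/232 ≈ -44484.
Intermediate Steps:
V - w(72 - 21, 181) = -44484 - 1/((72 - 21) + 181) = -44484 - 1/(51 + 181) = -44484 - 1/232 = -10320289/232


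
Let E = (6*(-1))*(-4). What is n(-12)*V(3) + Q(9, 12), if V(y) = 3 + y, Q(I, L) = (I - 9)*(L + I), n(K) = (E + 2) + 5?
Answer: 186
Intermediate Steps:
E = 24 (E = -6*(-4) = 24)
n(K) = 31 (n(K) = (24 + 2) + 5 = 26 + 5 = 31)
Q(I, L) = (-9 + I)*(I + L)
n(-12)*V(3) + Q(9, 12) = 31*(3 + 3) + (9**2 - 9*9 - 9*12 + 9*12) = 31*6 + (81 - 81 - 108 + 108) = 186 + 0 = 186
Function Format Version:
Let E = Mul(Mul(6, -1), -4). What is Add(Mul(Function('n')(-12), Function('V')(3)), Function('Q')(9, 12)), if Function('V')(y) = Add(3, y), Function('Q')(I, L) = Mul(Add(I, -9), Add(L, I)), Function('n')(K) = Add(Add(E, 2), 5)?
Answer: 186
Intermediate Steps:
E = 24 (E = Mul(-6, -4) = 24)
Function('n')(K) = 31 (Function('n')(K) = Add(Add(24, 2), 5) = Add(26, 5) = 31)
Function('Q')(I, L) = Mul(Add(-9, I), Add(I, L))
Add(Mul(Function('n')(-12), Function('V')(3)), Function('Q')(9, 12)) = Add(Mul(31, Add(3, 3)), Add(Pow(9, 2), Mul(-9, 9), Mul(-9, 12), Mul(9, 12))) = Add(Mul(31, 6), Add(81, -81, -108, 108)) = Add(186, 0) = 186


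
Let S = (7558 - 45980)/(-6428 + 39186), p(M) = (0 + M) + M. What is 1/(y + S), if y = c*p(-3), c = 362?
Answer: -16379/35594399 ≈ -0.00046016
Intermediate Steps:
p(M) = 2*M (p(M) = M + M = 2*M)
y = -2172 (y = 362*(2*(-3)) = 362*(-6) = -2172)
S = -19211/16379 (S = -38422/32758 = -38422*1/32758 = -19211/16379 ≈ -1.1729)
1/(y + S) = 1/(-2172 - 19211/16379) = 1/(-35594399/16379) = -16379/35594399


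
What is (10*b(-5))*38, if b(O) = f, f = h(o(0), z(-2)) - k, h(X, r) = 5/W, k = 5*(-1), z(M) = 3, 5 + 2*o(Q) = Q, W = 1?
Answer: 3800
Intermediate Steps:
o(Q) = -5/2 + Q/2
k = -5
h(X, r) = 5 (h(X, r) = 5/1 = 5*1 = 5)
f = 10 (f = 5 - 1*(-5) = 5 + 5 = 10)
b(O) = 10
(10*b(-5))*38 = (10*10)*38 = 100*38 = 3800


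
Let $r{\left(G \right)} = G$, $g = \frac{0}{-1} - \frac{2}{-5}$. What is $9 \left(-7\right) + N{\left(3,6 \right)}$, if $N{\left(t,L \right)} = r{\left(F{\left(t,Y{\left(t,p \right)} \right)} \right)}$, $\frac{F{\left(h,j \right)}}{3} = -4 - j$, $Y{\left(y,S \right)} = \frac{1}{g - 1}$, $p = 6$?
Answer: $-70$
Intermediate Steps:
$g = \frac{2}{5}$ ($g = 0 \left(-1\right) - - \frac{2}{5} = 0 + \frac{2}{5} = \frac{2}{5} \approx 0.4$)
$Y{\left(y,S \right)} = - \frac{5}{3}$ ($Y{\left(y,S \right)} = \frac{1}{\frac{2}{5} - 1} = \frac{1}{- \frac{3}{5}} = - \frac{5}{3}$)
$F{\left(h,j \right)} = -12 - 3 j$ ($F{\left(h,j \right)} = 3 \left(-4 - j\right) = -12 - 3 j$)
$N{\left(t,L \right)} = -7$ ($N{\left(t,L \right)} = -12 - -5 = -12 + 5 = -7$)
$9 \left(-7\right) + N{\left(3,6 \right)} = 9 \left(-7\right) - 7 = -63 - 7 = -70$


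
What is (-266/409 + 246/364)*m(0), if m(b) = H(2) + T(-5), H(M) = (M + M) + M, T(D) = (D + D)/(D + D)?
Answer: 1895/10634 ≈ 0.17820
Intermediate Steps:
T(D) = 1 (T(D) = (2*D)/((2*D)) = (2*D)*(1/(2*D)) = 1)
H(M) = 3*M (H(M) = 2*M + M = 3*M)
m(b) = 7 (m(b) = 3*2 + 1 = 6 + 1 = 7)
(-266/409 + 246/364)*m(0) = (-266/409 + 246/364)*7 = (-266*1/409 + 246*(1/364))*7 = (-266/409 + 123/182)*7 = (1895/74438)*7 = 1895/10634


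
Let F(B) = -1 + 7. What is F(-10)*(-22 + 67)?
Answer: 270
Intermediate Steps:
F(B) = 6
F(-10)*(-22 + 67) = 6*(-22 + 67) = 6*45 = 270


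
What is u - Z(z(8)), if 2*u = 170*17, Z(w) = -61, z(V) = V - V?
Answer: 1506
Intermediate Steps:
z(V) = 0
u = 1445 (u = (170*17)/2 = (½)*2890 = 1445)
u - Z(z(8)) = 1445 - 1*(-61) = 1445 + 61 = 1506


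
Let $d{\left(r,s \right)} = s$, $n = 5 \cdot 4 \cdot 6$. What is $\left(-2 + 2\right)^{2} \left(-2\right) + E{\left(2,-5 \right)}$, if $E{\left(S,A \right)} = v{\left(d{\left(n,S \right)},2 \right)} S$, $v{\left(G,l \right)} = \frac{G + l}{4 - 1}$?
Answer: $\frac{8}{3} \approx 2.6667$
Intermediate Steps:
$n = 120$ ($n = 20 \cdot 6 = 120$)
$v{\left(G,l \right)} = \frac{G}{3} + \frac{l}{3}$ ($v{\left(G,l \right)} = \frac{G + l}{3} = \left(G + l\right) \frac{1}{3} = \frac{G}{3} + \frac{l}{3}$)
$E{\left(S,A \right)} = S \left(\frac{2}{3} + \frac{S}{3}\right)$ ($E{\left(S,A \right)} = \left(\frac{S}{3} + \frac{1}{3} \cdot 2\right) S = \left(\frac{S}{3} + \frac{2}{3}\right) S = \left(\frac{2}{3} + \frac{S}{3}\right) S = S \left(\frac{2}{3} + \frac{S}{3}\right)$)
$\left(-2 + 2\right)^{2} \left(-2\right) + E{\left(2,-5 \right)} = \left(-2 + 2\right)^{2} \left(-2\right) + \frac{1}{3} \cdot 2 \left(2 + 2\right) = 0^{2} \left(-2\right) + \frac{1}{3} \cdot 2 \cdot 4 = 0 \left(-2\right) + \frac{8}{3} = 0 + \frac{8}{3} = \frac{8}{3}$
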